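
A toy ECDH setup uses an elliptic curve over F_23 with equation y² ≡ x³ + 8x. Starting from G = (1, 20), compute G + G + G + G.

(4, 2)

Double-and-add on 4 = (100)₂. Start with G = (1, 20) for the leading 1-bit.
double: tangent at (1, 20): λ = (3·1² + 8)/(2·20) ≡ 11/17. 17⁻¹ ≡ 19 (mod 23), so λ ≡ 11·19 ≡ 2.
  x = λ² - 1 - 1 = 4 - 2 ≡ 2; y = λ·(1 - 2) - 20 ≡ 1. → (2, 1)
double: tangent at (2, 1): λ = (3·2² + 8)/(2·1) ≡ 20/2. 2⁻¹ ≡ 12 (mod 23) since 2·12 = 24 ≡ 1, so λ ≡ 20·12 ≡ 10.
  x = λ² - 2 - 2 = 100 - 4 ≡ 4; y = λ·(2 - 4) - 1 ≡ 2. → (4, 2)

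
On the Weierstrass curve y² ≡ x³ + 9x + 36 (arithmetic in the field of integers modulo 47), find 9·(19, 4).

Write P = (19, 4).
Repeated addition: build up to 9P.
2P: tangent at (19, 4): λ = (3·19² + 9)/(2·4) ≡ 11/8. 8⁻¹ ≡ 6 (mod 47), so λ ≡ 11·6 ≡ 19.
  x = λ² - 19 - 19 = 361 - 38 ≡ 41; y = λ·(19 - 41) - 4 ≡ 1. → (41, 1)
3P: (41, 1) + (19, 4). λ = (4 - 1)/(19 - 41) ≡ 3/25 mod 47. 25⁻¹ ≡ 32 (mod 47), so λ ≡ 2.
  x = λ² - 41 - 19 = 4 - 60 ≡ 38; y = λ·(41 - 38) - 1 ≡ 5. → (38, 5)
4P: (38, 5) + (19, 4). λ = (4 - 5)/(19 - 38) ≡ 46/28 mod 47. 28⁻¹ ≡ 42 (mod 47), so λ ≡ 5.
  x = λ² - 38 - 19 = 25 - 57 ≡ 15; y = λ·(38 - 15) - 5 ≡ 16. → (15, 16)
5P: (15, 16) + (19, 4). λ = (4 - 16)/(19 - 15) ≡ 35/4 mod 47. 4⁻¹ ≡ 12 (mod 47) since 4·12 = 48 ≡ 1, so λ ≡ 44.
  x = λ² - 15 - 19 = 1936 - 34 ≡ 22; y = λ·(15 - 22) - 16 ≡ 5. → (22, 5)
6P: (22, 5) + (19, 4). λ = (4 - 5)/(19 - 22) ≡ 46/44 mod 47. 44⁻¹ ≡ 31 (mod 47), so λ ≡ 16.
  x = λ² - 22 - 19 = 256 - 41 ≡ 27; y = λ·(22 - 27) - 5 ≡ 9. → (27, 9)
7P: (27, 9) + (19, 4). λ = (4 - 9)/(19 - 27) ≡ 42/39 mod 47. 39⁻¹ ≡ 41 (mod 47), so λ ≡ 30.
  x = λ² - 27 - 19 = 900 - 46 ≡ 8; y = λ·(27 - 8) - 9 ≡ 44. → (8, 44)
8P: (8, 44) + (19, 4). λ = (4 - 44)/(19 - 8) ≡ 7/11 mod 47. 11⁻¹ ≡ 30 (mod 47) since 11·30 = 330 ≡ 1, so λ ≡ 22.
  x = λ² - 8 - 19 = 484 - 27 ≡ 34; y = λ·(8 - 34) - 44 ≡ 42. → (34, 42)
9P: (34, 42) + (19, 4). λ = (4 - 42)/(19 - 34) ≡ 9/32 mod 47. 32⁻¹ ≡ 25 (mod 47), so λ ≡ 37.
  x = λ² - 34 - 19 = 1369 - 53 ≡ 0; y = λ·(34 - 0) - 42 ≡ 41. → (0, 41)

(0, 41)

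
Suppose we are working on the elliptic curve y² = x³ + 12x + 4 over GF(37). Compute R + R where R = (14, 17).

tangent at (14, 17): λ = (3·14² + 12)/(2·17) ≡ 8/34. 34⁻¹ ≡ 12 (mod 37) since 34·12 = 408 ≡ 1, so λ ≡ 8·12 ≡ 22.
  x = λ² - 14 - 14 = 484 - 28 ≡ 12; y = λ·(14 - 12) - 17 ≡ 27. → (12, 27)

(12, 27)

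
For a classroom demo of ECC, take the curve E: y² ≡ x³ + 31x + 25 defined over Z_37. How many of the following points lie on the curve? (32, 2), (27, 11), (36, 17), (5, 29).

(32, 2): 2² ≡ 4, rhs ≡ 4 → on.
(27, 11): 11² ≡ 10, rhs ≡ 10 → on.
(36, 17): 17² ≡ 30, rhs ≡ 30 → on.
(5, 29): 29² ≡ 27, rhs ≡ 9 → off.

3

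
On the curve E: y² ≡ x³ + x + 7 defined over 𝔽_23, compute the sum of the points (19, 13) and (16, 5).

(13, 3)

(19, 13) + (16, 5). λ = (5 - 13)/(16 - 19) ≡ 15/20 mod 23. 20⁻¹ ≡ 15 (mod 23), so λ ≡ 18.
  x = λ² - 19 - 16 = 324 - 35 ≡ 13; y = λ·(19 - 13) - 13 ≡ 3. → (13, 3)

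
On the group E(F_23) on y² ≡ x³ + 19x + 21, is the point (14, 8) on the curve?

y² = 8² ≡ 18; x³ + 19x + 21 = 3031 ≡ 18 (mod 23). 18 = 18.

yes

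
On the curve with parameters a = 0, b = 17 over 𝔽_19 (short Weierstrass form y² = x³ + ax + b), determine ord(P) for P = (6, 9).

2P: tangent at (6, 9): λ = (3·6² + 0)/(2·9) ≡ 13/18. 18⁻¹ ≡ 18 (mod 19) since 18·18 = 324 ≡ 1, so λ ≡ 13·18 ≡ 6.
  x = λ² - 6 - 6 = 36 - 12 ≡ 5; y = λ·(6 - 5) - 9 ≡ 16. → (5, 16)
3P: (5, 16) + (6, 9). λ = (9 - 16)/(6 - 5) ≡ 12/1 mod 19. 1⁻¹ ≡ 1 (mod 19) since 1·1 = 1 ≡ 1, so λ ≡ 12.
  x = λ² - 5 - 6 = 144 - 11 ≡ 0; y = λ·(5 - 0) - 16 ≡ 6. → (0, 6)
4P: (0, 6) + (6, 9). λ = (9 - 6)/(6 - 0) ≡ 3/6 mod 19. 6⁻¹ ≡ 16 (mod 19) since 6·16 = 96 ≡ 1, so λ ≡ 10.
  x = λ² - 0 - 6 = 100 - 6 ≡ 18; y = λ·(0 - 18) - 6 ≡ 4. → (18, 4)
5P: (18, 4) + (6, 9). λ = (9 - 4)/(6 - 18) ≡ 5/7 mod 19. 7⁻¹ ≡ 11 (mod 19), so λ ≡ 17.
  x = λ² - 18 - 6 = 289 - 24 ≡ 18; y = λ·(18 - 18) - 4 ≡ 15. → (18, 15)
6P: (18, 15) + (6, 9). λ = (9 - 15)/(6 - 18) ≡ 13/7 mod 19. 7⁻¹ ≡ 11 (mod 19), so λ ≡ 10.
  x = λ² - 18 - 6 = 100 - 24 ≡ 0; y = λ·(18 - 0) - 15 ≡ 13. → (0, 13)
7P: (0, 13) + (6, 9). λ = (9 - 13)/(6 - 0) ≡ 15/6 mod 19. 6⁻¹ ≡ 16 (mod 19) since 6·16 = 96 ≡ 1, so λ ≡ 12.
  x = λ² - 0 - 6 = 144 - 6 ≡ 5; y = λ·(0 - 5) - 13 ≡ 3. → (5, 3)
8P: (5, 3) + (6, 9). λ = (9 - 3)/(6 - 5) ≡ 6/1 mod 19. 1⁻¹ ≡ 1 (mod 19) since 1·1 = 1 ≡ 1, so λ ≡ 6.
  x = λ² - 5 - 6 = 36 - 11 ≡ 6; y = λ·(5 - 6) - 3 ≡ 10. → (6, 10)
9P: (6, 10) + (6, 9): same x and y₁ ≡ -y₂, so the sum is O.
9P = O, so the order is 9.

9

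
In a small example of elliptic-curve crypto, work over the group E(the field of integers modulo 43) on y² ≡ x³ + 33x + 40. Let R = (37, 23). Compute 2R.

tangent at (37, 23): λ = (3·37² + 33)/(2·23) ≡ 12/3. 3⁻¹ ≡ 29 (mod 43), so λ ≡ 12·29 ≡ 4.
  x = λ² - 37 - 37 = 16 - 74 ≡ 28; y = λ·(37 - 28) - 23 ≡ 13. → (28, 13)

(28, 13)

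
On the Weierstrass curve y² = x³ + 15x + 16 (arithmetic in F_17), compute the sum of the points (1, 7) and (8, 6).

(1, 7) + (8, 6). λ = (6 - 7)/(8 - 1) ≡ 16/7 mod 17. 7⁻¹ ≡ 5 (mod 17), so λ ≡ 12.
  x = λ² - 1 - 8 = 144 - 9 ≡ 16; y = λ·(1 - 16) - 7 ≡ 0. → (16, 0)

(16, 0)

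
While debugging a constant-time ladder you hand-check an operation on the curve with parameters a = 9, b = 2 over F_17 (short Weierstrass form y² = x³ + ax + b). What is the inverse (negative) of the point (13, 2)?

(13, 15)

-(13, 2) = (13, -2 mod 17) = (13, 15).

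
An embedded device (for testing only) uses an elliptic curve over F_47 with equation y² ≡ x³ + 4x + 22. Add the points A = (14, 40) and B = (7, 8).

(14, 40) + (7, 8). λ = (8 - 40)/(7 - 14) ≡ 15/40 mod 47. 40⁻¹ ≡ 20 (mod 47), so λ ≡ 18.
  x = λ² - 14 - 7 = 324 - 21 ≡ 21; y = λ·(14 - 21) - 40 ≡ 22. → (21, 22)

(21, 22)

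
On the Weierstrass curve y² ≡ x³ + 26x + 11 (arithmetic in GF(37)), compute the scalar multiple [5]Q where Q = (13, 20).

(33, 19)

Repeated addition: build up to 5Q.
2Q: tangent at (13, 20): λ = (3·13² + 26)/(2·20) ≡ 15/3. 3⁻¹ ≡ 25 (mod 37) since 3·25 = 75 ≡ 1, so λ ≡ 15·25 ≡ 5.
  x = λ² - 13 - 13 = 25 - 26 ≡ 36; y = λ·(13 - 36) - 20 ≡ 13. → (36, 13)
3Q: (36, 13) + (13, 20). λ = (20 - 13)/(13 - 36) ≡ 7/14 mod 37. 14⁻¹ ≡ 8 (mod 37) since 14·8 = 112 ≡ 1, so λ ≡ 19.
  x = λ² - 36 - 13 = 361 - 49 ≡ 16; y = λ·(36 - 16) - 13 ≡ 34. → (16, 34)
4Q: (16, 34) + (13, 20). λ = (20 - 34)/(13 - 16) ≡ 23/34 mod 37. 34⁻¹ ≡ 12 (mod 37) since 34·12 = 408 ≡ 1, so λ ≡ 17.
  x = λ² - 16 - 13 = 289 - 29 ≡ 1; y = λ·(16 - 1) - 34 ≡ 36. → (1, 36)
5Q: (1, 36) + (13, 20). λ = (20 - 36)/(13 - 1) ≡ 21/12 mod 37. 12⁻¹ ≡ 34 (mod 37) since 12·34 = 408 ≡ 1, so λ ≡ 11.
  x = λ² - 1 - 13 = 121 - 14 ≡ 33; y = λ·(1 - 33) - 36 ≡ 19. → (33, 19)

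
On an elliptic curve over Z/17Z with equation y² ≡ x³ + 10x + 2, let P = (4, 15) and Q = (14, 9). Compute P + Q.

(15, 12)

(4, 15) + (14, 9). λ = (9 - 15)/(14 - 4) ≡ 11/10 mod 17. 10⁻¹ ≡ 12 (mod 17), so λ ≡ 13.
  x = λ² - 4 - 14 = 169 - 18 ≡ 15; y = λ·(4 - 15) - 15 ≡ 12. → (15, 12)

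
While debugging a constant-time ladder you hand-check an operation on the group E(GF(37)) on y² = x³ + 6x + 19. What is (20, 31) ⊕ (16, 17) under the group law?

(20, 31) + (16, 17). λ = (17 - 31)/(16 - 20) ≡ 23/33 mod 37. 33⁻¹ ≡ 9 (mod 37) since 33·9 = 297 ≡ 1, so λ ≡ 22.
  x = λ² - 20 - 16 = 484 - 36 ≡ 4; y = λ·(20 - 4) - 31 ≡ 25. → (4, 25)

(4, 25)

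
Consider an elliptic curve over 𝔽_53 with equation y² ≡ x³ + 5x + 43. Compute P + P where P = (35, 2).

(26, 10)

tangent at (35, 2): λ = (3·35² + 5)/(2·2) ≡ 23/4. 4⁻¹ ≡ 40 (mod 53), so λ ≡ 23·40 ≡ 19.
  x = λ² - 35 - 35 = 361 - 70 ≡ 26; y = λ·(35 - 26) - 2 ≡ 10. → (26, 10)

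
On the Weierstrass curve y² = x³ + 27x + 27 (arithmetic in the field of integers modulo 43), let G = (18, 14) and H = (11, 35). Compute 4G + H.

First 4G:
Double-and-add on 4 = (100)₂. Start with G = (18, 14) for the leading 1-bit.
double: tangent at (18, 14): λ = (3·18² + 27)/(2·14) ≡ 10/28. 28⁻¹ ≡ 20 (mod 43), so λ ≡ 10·20 ≡ 28.
  x = λ² - 18 - 18 = 784 - 36 ≡ 17; y = λ·(18 - 17) - 14 ≡ 14. → (17, 14)
double: tangent at (17, 14): λ = (3·17² + 27)/(2·14) ≡ 34/28. 28⁻¹ ≡ 20 (mod 43), so λ ≡ 34·20 ≡ 35.
  x = λ² - 17 - 17 = 1225 - 34 ≡ 30; y = λ·(17 - 30) - 14 ≡ 4. → (30, 4)
4G = (30, 4).
Finally 4G + H:
(30, 4) + (11, 35). λ = (35 - 4)/(11 - 30) ≡ 31/24 mod 43. 24⁻¹ ≡ 9 (mod 43), so λ ≡ 21.
  x = λ² - 30 - 11 = 441 - 41 ≡ 13; y = λ·(30 - 13) - 4 ≡ 9. → (13, 9)

(13, 9)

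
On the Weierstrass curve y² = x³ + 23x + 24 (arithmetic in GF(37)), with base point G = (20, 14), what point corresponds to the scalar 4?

(10, 12)

Repeated addition: build up to 4G.
2G: tangent at (20, 14): λ = (3·20² + 23)/(2·14) ≡ 2/28. 28⁻¹ ≡ 4 (mod 37), so λ ≡ 2·4 ≡ 8.
  x = λ² - 20 - 20 = 64 - 40 ≡ 24; y = λ·(20 - 24) - 14 ≡ 28. → (24, 28)
3G: (24, 28) + (20, 14). λ = (14 - 28)/(20 - 24) ≡ 23/33 mod 37. 33⁻¹ ≡ 9 (mod 37), so λ ≡ 22.
  x = λ² - 24 - 20 = 484 - 44 ≡ 33; y = λ·(24 - 33) - 28 ≡ 33. → (33, 33)
4G: (33, 33) + (20, 14). λ = (14 - 33)/(20 - 33) ≡ 18/24 mod 37. 24⁻¹ ≡ 17 (mod 37) since 24·17 = 408 ≡ 1, so λ ≡ 10.
  x = λ² - 33 - 20 = 100 - 53 ≡ 10; y = λ·(33 - 10) - 33 ≡ 12. → (10, 12)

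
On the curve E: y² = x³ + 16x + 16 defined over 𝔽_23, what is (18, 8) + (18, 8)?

tangent at (18, 8): λ = (3·18² + 16)/(2·8) ≡ 22/16. 16⁻¹ ≡ 13 (mod 23), so λ ≡ 22·13 ≡ 10.
  x = λ² - 18 - 18 = 100 - 36 ≡ 18; y = λ·(18 - 18) - 8 ≡ 15. → (18, 15)

(18, 15)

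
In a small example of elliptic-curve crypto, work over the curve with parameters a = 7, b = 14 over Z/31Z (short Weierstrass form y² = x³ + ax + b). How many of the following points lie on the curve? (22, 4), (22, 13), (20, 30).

(22, 4): 4² ≡ 16, rhs ≡ 28 → off.
(22, 13): 13² ≡ 14, rhs ≡ 28 → off.
(20, 30): 30² ≡ 1, rhs ≡ 1 → on.

1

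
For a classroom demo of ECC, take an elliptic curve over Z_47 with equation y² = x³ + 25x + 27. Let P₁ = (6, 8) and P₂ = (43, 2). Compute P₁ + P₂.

(4, 12)

(6, 8) + (43, 2). λ = (2 - 8)/(43 - 6) ≡ 41/37 mod 47. 37⁻¹ ≡ 14 (mod 47), so λ ≡ 10.
  x = λ² - 6 - 43 = 100 - 49 ≡ 4; y = λ·(6 - 4) - 8 ≡ 12. → (4, 12)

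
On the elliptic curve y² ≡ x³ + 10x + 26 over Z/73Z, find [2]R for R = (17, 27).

tangent at (17, 27): λ = (3·17² + 10)/(2·27) ≡ 1/54. 54⁻¹ ≡ 23 (mod 73) since 54·23 = 1242 ≡ 1, so λ ≡ 1·23 ≡ 23.
  x = λ² - 17 - 17 = 529 - 34 ≡ 57; y = λ·(17 - 57) - 27 ≡ 2. → (57, 2)

(57, 2)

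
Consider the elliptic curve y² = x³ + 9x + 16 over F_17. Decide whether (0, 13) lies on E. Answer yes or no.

y² = 13² ≡ 16; x³ + 9x + 16 = 16 ≡ 16 (mod 17). 16 = 16.

yes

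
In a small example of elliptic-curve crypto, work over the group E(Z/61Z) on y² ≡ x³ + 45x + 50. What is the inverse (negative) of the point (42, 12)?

(42, 49)

-(42, 12) = (42, -12 mod 61) = (42, 49).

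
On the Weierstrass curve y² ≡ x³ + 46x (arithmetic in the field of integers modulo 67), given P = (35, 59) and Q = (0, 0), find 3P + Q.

(46, 52)

First 3P:
Repeated addition: build up to 3P.
2P: tangent at (35, 59): λ = (3·35² + 46)/(2·59) ≡ 36/51. 51⁻¹ ≡ 46 (mod 67) since 51·46 = 2346 ≡ 1, so λ ≡ 36·46 ≡ 48.
  x = λ² - 35 - 35 = 2304 - 70 ≡ 23; y = λ·(35 - 23) - 59 ≡ 48. → (23, 48)
3P: (23, 48) + (35, 59). λ = (59 - 48)/(35 - 23) ≡ 11/12 mod 67. 12⁻¹ ≡ 28 (mod 67), so λ ≡ 40.
  x = λ² - 23 - 35 = 1600 - 58 ≡ 1; y = λ·(23 - 1) - 48 ≡ 28. → (1, 28)
3P = (1, 28).
Finally 3P + Q:
(1, 28) + (0, 0). λ = (0 - 28)/(0 - 1) ≡ 39/66 mod 67. 66⁻¹ ≡ 66 (mod 67), so λ ≡ 28.
  x = λ² - 1 - 0 = 784 - 1 ≡ 46; y = λ·(1 - 46) - 28 ≡ 52. → (46, 52)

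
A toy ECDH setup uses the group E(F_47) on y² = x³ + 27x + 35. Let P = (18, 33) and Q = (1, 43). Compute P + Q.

(18, 33) + (1, 43). λ = (43 - 33)/(1 - 18) ≡ 10/30 mod 47. 30⁻¹ ≡ 11 (mod 47), so λ ≡ 16.
  x = λ² - 18 - 1 = 256 - 19 ≡ 2; y = λ·(18 - 2) - 33 ≡ 35. → (2, 35)

(2, 35)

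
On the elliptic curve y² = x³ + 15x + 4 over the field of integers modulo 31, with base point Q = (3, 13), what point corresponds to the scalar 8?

(10, 10)

Double-and-add on 8 = (1000)₂. Start with Q = (3, 13) for the leading 1-bit.
double: tangent at (3, 13): λ = (3·3² + 15)/(2·13) ≡ 11/26. 26⁻¹ ≡ 6 (mod 31), so λ ≡ 11·6 ≡ 4.
  x = λ² - 3 - 3 = 16 - 6 ≡ 10; y = λ·(3 - 10) - 13 ≡ 21. → (10, 21)
double: tangent at (10, 21): λ = (3·10² + 15)/(2·21) ≡ 5/11. 11⁻¹ ≡ 17 (mod 31) since 11·17 = 187 ≡ 1, so λ ≡ 5·17 ≡ 23.
  x = λ² - 10 - 10 = 529 - 20 ≡ 13; y = λ·(10 - 13) - 21 ≡ 3. → (13, 3)
double: tangent at (13, 3): λ = (3·13² + 15)/(2·3) ≡ 26/6. 6⁻¹ ≡ 26 (mod 31), so λ ≡ 26·26 ≡ 25.
  x = λ² - 13 - 13 = 625 - 26 ≡ 10; y = λ·(13 - 10) - 3 ≡ 10. → (10, 10)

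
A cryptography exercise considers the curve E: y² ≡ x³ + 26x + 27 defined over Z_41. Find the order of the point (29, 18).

10

2P: tangent at (29, 18): λ = (3·29² + 26)/(2·18) ≡ 7/36. 36⁻¹ ≡ 8 (mod 41), so λ ≡ 7·8 ≡ 15.
  x = λ² - 29 - 29 = 225 - 58 ≡ 3; y = λ·(29 - 3) - 18 ≡ 3. → (3, 3)
3P: (3, 3) + (29, 18). λ = (18 - 3)/(29 - 3) ≡ 15/26 mod 41. 26⁻¹ ≡ 30 (mod 41) since 26·30 = 780 ≡ 1, so λ ≡ 40.
  x = λ² - 3 - 29 = 1600 - 32 ≡ 10; y = λ·(3 - 10) - 3 ≡ 4. → (10, 4)
4P: (10, 4) + (29, 18). λ = (18 - 4)/(29 - 10) ≡ 14/19 mod 41. 19⁻¹ ≡ 13 (mod 41), so λ ≡ 18.
  x = λ² - 10 - 29 = 324 - 39 ≡ 39; y = λ·(10 - 39) - 4 ≡ 7. → (39, 7)
5P: (39, 7) + (29, 18). λ = (18 - 7)/(29 - 39) ≡ 11/31 mod 41. 31⁻¹ ≡ 4 (mod 41), so λ ≡ 3.
  x = λ² - 39 - 29 = 9 - 68 ≡ 23; y = λ·(39 - 23) - 7 ≡ 0. → (23, 0)
6P: (23, 0) + (29, 18). λ = (18 - 0)/(29 - 23) ≡ 18/6 mod 41. 6⁻¹ ≡ 7 (mod 41), so λ ≡ 3.
  x = λ² - 23 - 29 = 9 - 52 ≡ 39; y = λ·(23 - 39) - 0 ≡ 34. → (39, 34)
7P: (39, 34) + (29, 18). λ = (18 - 34)/(29 - 39) ≡ 25/31 mod 41. 31⁻¹ ≡ 4 (mod 41) since 31·4 = 124 ≡ 1, so λ ≡ 18.
  x = λ² - 39 - 29 = 324 - 68 ≡ 10; y = λ·(39 - 10) - 34 ≡ 37. → (10, 37)
8P: (10, 37) + (29, 18). λ = (18 - 37)/(29 - 10) ≡ 22/19 mod 41. 19⁻¹ ≡ 13 (mod 41), so λ ≡ 40.
  x = λ² - 10 - 29 = 1600 - 39 ≡ 3; y = λ·(10 - 3) - 37 ≡ 38. → (3, 38)
9P: (3, 38) + (29, 18). λ = (18 - 38)/(29 - 3) ≡ 21/26 mod 41. 26⁻¹ ≡ 30 (mod 41) since 26·30 = 780 ≡ 1, so λ ≡ 15.
  x = λ² - 3 - 29 = 225 - 32 ≡ 29; y = λ·(3 - 29) - 38 ≡ 23. → (29, 23)
10P: (29, 23) + (29, 18): same x and y₁ ≡ -y₂, so the sum is O.
10P = O, so the order is 10.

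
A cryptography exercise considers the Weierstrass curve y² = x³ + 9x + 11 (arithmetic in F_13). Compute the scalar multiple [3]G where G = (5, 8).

Repeated addition: build up to 3G.
2G: tangent at (5, 8): λ = (3·5² + 9)/(2·8) ≡ 6/3. 3⁻¹ ≡ 9 (mod 13) since 3·9 = 27 ≡ 1, so λ ≡ 6·9 ≡ 2.
  x = λ² - 5 - 5 = 4 - 10 ≡ 7; y = λ·(5 - 7) - 8 ≡ 1. → (7, 1)
3G: (7, 1) + (5, 8). λ = (8 - 1)/(5 - 7) ≡ 7/11 mod 13. 11⁻¹ ≡ 6 (mod 13) since 11·6 = 66 ≡ 1, so λ ≡ 3.
  x = λ² - 7 - 5 = 9 - 12 ≡ 10; y = λ·(7 - 10) - 1 ≡ 3. → (10, 3)

(10, 3)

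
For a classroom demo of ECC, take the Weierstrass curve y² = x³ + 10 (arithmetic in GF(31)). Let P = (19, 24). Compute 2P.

tangent at (19, 24): λ = (3·19² + 0)/(2·24) ≡ 29/17. 17⁻¹ ≡ 11 (mod 31) since 17·11 = 187 ≡ 1, so λ ≡ 29·11 ≡ 9.
  x = λ² - 19 - 19 = 81 - 38 ≡ 12; y = λ·(19 - 12) - 24 ≡ 8. → (12, 8)

(12, 8)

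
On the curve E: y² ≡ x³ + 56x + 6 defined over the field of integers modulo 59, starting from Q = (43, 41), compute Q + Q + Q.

Repeated addition: build up to 3Q.
2Q: tangent at (43, 41): λ = (3·43² + 56)/(2·41) ≡ 57/23. 23⁻¹ ≡ 18 (mod 59) since 23·18 = 414 ≡ 1, so λ ≡ 57·18 ≡ 23.
  x = λ² - 43 - 43 = 529 - 86 ≡ 30; y = λ·(43 - 30) - 41 ≡ 22. → (30, 22)
3Q: (30, 22) + (43, 41). λ = (41 - 22)/(43 - 30) ≡ 19/13 mod 59. 13⁻¹ ≡ 50 (mod 59), so λ ≡ 6.
  x = λ² - 30 - 43 = 36 - 73 ≡ 22; y = λ·(30 - 22) - 22 ≡ 26. → (22, 26)

(22, 26)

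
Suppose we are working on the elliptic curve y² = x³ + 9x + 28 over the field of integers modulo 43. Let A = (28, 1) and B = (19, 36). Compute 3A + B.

First 3A:
Repeated addition: build up to 3A.
2A: tangent at (28, 1): λ = (3·28² + 9)/(2·1) ≡ 39/2. 2⁻¹ ≡ 22 (mod 43) since 2·22 = 44 ≡ 1, so λ ≡ 39·22 ≡ 41.
  x = λ² - 28 - 28 = 1681 - 56 ≡ 34; y = λ·(28 - 34) - 1 ≡ 11. → (34, 11)
3A: (34, 11) + (28, 1). λ = (1 - 11)/(28 - 34) ≡ 33/37 mod 43. 37⁻¹ ≡ 7 (mod 43) since 37·7 = 259 ≡ 1, so λ ≡ 16.
  x = λ² - 34 - 28 = 256 - 62 ≡ 22; y = λ·(34 - 22) - 11 ≡ 9. → (22, 9)
3A = (22, 9).
Finally 3A + B:
(22, 9) + (19, 36). λ = (36 - 9)/(19 - 22) ≡ 27/40 mod 43. 40⁻¹ ≡ 14 (mod 43), so λ ≡ 34.
  x = λ² - 22 - 19 = 1156 - 41 ≡ 40; y = λ·(22 - 40) - 9 ≡ 24. → (40, 24)

(40, 24)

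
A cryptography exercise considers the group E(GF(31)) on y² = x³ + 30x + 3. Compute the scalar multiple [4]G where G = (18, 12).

(25, 14)

Double-and-add on 4 = (100)₂. Start with G = (18, 12) for the leading 1-bit.
double: tangent at (18, 12): λ = (3·18² + 30)/(2·12) ≡ 10/24. 24⁻¹ ≡ 22 (mod 31) since 24·22 = 528 ≡ 1, so λ ≡ 10·22 ≡ 3.
  x = λ² - 18 - 18 = 9 - 36 ≡ 4; y = λ·(18 - 4) - 12 ≡ 30. → (4, 30)
double: tangent at (4, 30): λ = (3·4² + 30)/(2·30) ≡ 16/29. 29⁻¹ ≡ 15 (mod 31), so λ ≡ 16·15 ≡ 23.
  x = λ² - 4 - 4 = 529 - 8 ≡ 25; y = λ·(4 - 25) - 30 ≡ 14. → (25, 14)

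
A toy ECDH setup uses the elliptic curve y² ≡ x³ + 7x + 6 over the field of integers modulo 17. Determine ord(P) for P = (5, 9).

7

2P: tangent at (5, 9): λ = (3·5² + 7)/(2·9) ≡ 14/1. 1⁻¹ ≡ 1 (mod 17), so λ ≡ 14·1 ≡ 14.
  x = λ² - 5 - 5 = 196 - 10 ≡ 16; y = λ·(5 - 16) - 9 ≡ 7. → (16, 7)
3P: (16, 7) + (5, 9). λ = (9 - 7)/(5 - 16) ≡ 2/6 mod 17. 6⁻¹ ≡ 3 (mod 17), so λ ≡ 6.
  x = λ² - 16 - 5 = 36 - 21 ≡ 15; y = λ·(16 - 15) - 7 ≡ 16. → (15, 16)
4P: (15, 16) + (5, 9). λ = (9 - 16)/(5 - 15) ≡ 10/7 mod 17. 7⁻¹ ≡ 5 (mod 17) since 7·5 = 35 ≡ 1, so λ ≡ 16.
  x = λ² - 15 - 5 = 256 - 20 ≡ 15; y = λ·(15 - 15) - 16 ≡ 1. → (15, 1)
5P: (15, 1) + (5, 9). λ = (9 - 1)/(5 - 15) ≡ 8/7 mod 17. 7⁻¹ ≡ 5 (mod 17) since 7·5 = 35 ≡ 1, so λ ≡ 6.
  x = λ² - 15 - 5 = 36 - 20 ≡ 16; y = λ·(15 - 16) - 1 ≡ 10. → (16, 10)
6P: (16, 10) + (5, 9). λ = (9 - 10)/(5 - 16) ≡ 16/6 mod 17. 6⁻¹ ≡ 3 (mod 17), so λ ≡ 14.
  x = λ² - 16 - 5 = 196 - 21 ≡ 5; y = λ·(16 - 5) - 10 ≡ 8. → (5, 8)
7P: (5, 8) + (5, 9): same x and y₁ ≡ -y₂, so the sum is O.
7P = O, so the order is 7.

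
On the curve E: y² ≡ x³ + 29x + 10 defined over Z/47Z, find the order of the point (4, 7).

2P: tangent at (4, 7): λ = (3·4² + 29)/(2·7) ≡ 30/14. 14⁻¹ ≡ 37 (mod 47) since 14·37 = 518 ≡ 1, so λ ≡ 30·37 ≡ 29.
  x = λ² - 4 - 4 = 841 - 8 ≡ 34; y = λ·(4 - 34) - 7 ≡ 16. → (34, 16)
3P: (34, 16) + (4, 7). λ = (7 - 16)/(4 - 34) ≡ 38/17 mod 47. 17⁻¹ ≡ 36 (mod 47) since 17·36 = 612 ≡ 1, so λ ≡ 5.
  x = λ² - 34 - 4 = 25 - 38 ≡ 34; y = λ·(34 - 34) - 16 ≡ 31. → (34, 31)
4P: (34, 31) + (4, 7). λ = (7 - 31)/(4 - 34) ≡ 23/17 mod 47. 17⁻¹ ≡ 36 (mod 47) since 17·36 = 612 ≡ 1, so λ ≡ 29.
  x = λ² - 34 - 4 = 841 - 38 ≡ 4; y = λ·(34 - 4) - 31 ≡ 40. → (4, 40)
5P: (4, 40) + (4, 7): same x and y₁ ≡ -y₂, so the sum is ∞.
5P = ∞, so the order is 5.

5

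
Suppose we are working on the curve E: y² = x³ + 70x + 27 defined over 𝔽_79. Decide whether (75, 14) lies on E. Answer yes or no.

y² = 14² ≡ 38; x³ + 70x + 27 = 427152 ≡ 78 (mod 79). 38 ≠ 78.

no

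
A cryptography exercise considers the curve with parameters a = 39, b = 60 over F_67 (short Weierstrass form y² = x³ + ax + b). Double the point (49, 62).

tangent at (49, 62): λ = (3·49² + 39)/(2·62) ≡ 6/57. 57⁻¹ ≡ 20 (mod 67) since 57·20 = 1140 ≡ 1, so λ ≡ 6·20 ≡ 53.
  x = λ² - 49 - 49 = 2809 - 98 ≡ 31; y = λ·(49 - 31) - 62 ≡ 21. → (31, 21)

(31, 21)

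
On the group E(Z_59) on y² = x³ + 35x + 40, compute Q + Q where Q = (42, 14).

tangent at (42, 14): λ = (3·42² + 35)/(2·14) ≡ 17/28. 28⁻¹ ≡ 19 (mod 59) since 28·19 = 532 ≡ 1, so λ ≡ 17·19 ≡ 28.
  x = λ² - 42 - 42 = 784 - 84 ≡ 51; y = λ·(42 - 51) - 14 ≡ 29. → (51, 29)

(51, 29)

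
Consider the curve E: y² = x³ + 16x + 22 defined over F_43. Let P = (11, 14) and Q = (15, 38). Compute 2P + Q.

(33, 18)

First 2P:
Repeated addition: build up to 2P.
2P: tangent at (11, 14): λ = (3·11² + 16)/(2·14) ≡ 35/28. 28⁻¹ ≡ 20 (mod 43) since 28·20 = 560 ≡ 1, so λ ≡ 35·20 ≡ 12.
  x = λ² - 11 - 11 = 144 - 22 ≡ 36; y = λ·(11 - 36) - 14 ≡ 30. → (36, 30)
2P = (36, 30).
Finally 2P + Q:
(36, 30) + (15, 38). λ = (38 - 30)/(15 - 36) ≡ 8/22 mod 43. 22⁻¹ ≡ 2 (mod 43), so λ ≡ 16.
  x = λ² - 36 - 15 = 256 - 51 ≡ 33; y = λ·(36 - 33) - 30 ≡ 18. → (33, 18)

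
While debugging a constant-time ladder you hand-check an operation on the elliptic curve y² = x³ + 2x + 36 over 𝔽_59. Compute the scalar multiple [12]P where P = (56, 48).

(2, 15)

Repeated addition: build up to 12P.
2P: tangent at (56, 48): λ = (3·56² + 2)/(2·48) ≡ 29/37. 37⁻¹ ≡ 8 (mod 59) since 37·8 = 296 ≡ 1, so λ ≡ 29·8 ≡ 55.
  x = λ² - 56 - 56 = 3025 - 112 ≡ 22; y = λ·(56 - 22) - 48 ≡ 52. → (22, 52)
3P: (22, 52) + (56, 48). λ = (48 - 52)/(56 - 22) ≡ 55/34 mod 59. 34⁻¹ ≡ 33 (mod 59), so λ ≡ 45.
  x = λ² - 22 - 56 = 2025 - 78 ≡ 0; y = λ·(22 - 0) - 52 ≡ 53. → (0, 53)
4P: (0, 53) + (56, 48). λ = (48 - 53)/(56 - 0) ≡ 54/56 mod 59. 56⁻¹ ≡ 39 (mod 59), so λ ≡ 41.
  x = λ² - 0 - 56 = 1681 - 56 ≡ 32; y = λ·(0 - 32) - 53 ≡ 51. → (32, 51)
5P: (32, 51) + (56, 48). λ = (48 - 51)/(56 - 32) ≡ 56/24 mod 59. 24⁻¹ ≡ 32 (mod 59) since 24·32 = 768 ≡ 1, so λ ≡ 22.
  x = λ² - 32 - 56 = 484 - 88 ≡ 42; y = λ·(32 - 42) - 51 ≡ 24. → (42, 24)
6P: (42, 24) + (56, 48). λ = (48 - 24)/(56 - 42) ≡ 24/14 mod 59. 14⁻¹ ≡ 38 (mod 59), so λ ≡ 27.
  x = λ² - 42 - 56 = 729 - 98 ≡ 41; y = λ·(42 - 41) - 24 ≡ 3. → (41, 3)
7P: (41, 3) + (56, 48). λ = (48 - 3)/(56 - 41) ≡ 45/15 mod 59. 15⁻¹ ≡ 4 (mod 59), so λ ≡ 3.
  x = λ² - 41 - 56 = 9 - 97 ≡ 30; y = λ·(41 - 30) - 3 ≡ 30. → (30, 30)
8P: (30, 30) + (56, 48). λ = (48 - 30)/(56 - 30) ≡ 18/26 mod 59. 26⁻¹ ≡ 25 (mod 59), so λ ≡ 37.
  x = λ² - 30 - 56 = 1369 - 86 ≡ 44; y = λ·(30 - 44) - 30 ≡ 42. → (44, 42)
9P: (44, 42) + (56, 48). λ = (48 - 42)/(56 - 44) ≡ 6/12 mod 59. 12⁻¹ ≡ 5 (mod 59), so λ ≡ 30.
  x = λ² - 44 - 56 = 900 - 100 ≡ 33; y = λ·(44 - 33) - 42 ≡ 52. → (33, 52)
10P: (33, 52) + (56, 48). λ = (48 - 52)/(56 - 33) ≡ 55/23 mod 59. 23⁻¹ ≡ 18 (mod 59), so λ ≡ 46.
  x = λ² - 33 - 56 = 2116 - 89 ≡ 21; y = λ·(33 - 21) - 52 ≡ 28. → (21, 28)
11P: (21, 28) + (56, 48). λ = (48 - 28)/(56 - 21) ≡ 20/35 mod 59. 35⁻¹ ≡ 27 (mod 59), so λ ≡ 9.
  x = λ² - 21 - 56 = 81 - 77 ≡ 4; y = λ·(21 - 4) - 28 ≡ 7. → (4, 7)
12P: (4, 7) + (56, 48). λ = (48 - 7)/(56 - 4) ≡ 41/52 mod 59. 52⁻¹ ≡ 42 (mod 59) since 52·42 = 2184 ≡ 1, so λ ≡ 11.
  x = λ² - 4 - 56 = 121 - 60 ≡ 2; y = λ·(4 - 2) - 7 ≡ 15. → (2, 15)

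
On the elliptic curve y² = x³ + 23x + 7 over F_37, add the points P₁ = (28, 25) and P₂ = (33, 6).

(28, 25) + (33, 6). λ = (6 - 25)/(33 - 28) ≡ 18/5 mod 37. 5⁻¹ ≡ 15 (mod 37), so λ ≡ 11.
  x = λ² - 28 - 33 = 121 - 61 ≡ 23; y = λ·(28 - 23) - 25 ≡ 30. → (23, 30)

(23, 30)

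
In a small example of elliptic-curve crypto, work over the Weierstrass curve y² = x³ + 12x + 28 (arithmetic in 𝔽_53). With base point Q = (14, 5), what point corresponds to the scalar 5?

Double-and-add on 5 = (101)₂. Start with Q = (14, 5) for the leading 1-bit.
double: tangent at (14, 5): λ = (3·14² + 12)/(2·5) ≡ 17/10. 10⁻¹ ≡ 16 (mod 53) since 10·16 = 160 ≡ 1, so λ ≡ 17·16 ≡ 7.
  x = λ² - 14 - 14 = 49 - 28 ≡ 21; y = λ·(14 - 21) - 5 ≡ 52. → (21, 52)
double: tangent at (21, 52): λ = (3·21² + 12)/(2·52) ≡ 10/51. 51⁻¹ ≡ 26 (mod 53), so λ ≡ 10·26 ≡ 48.
  x = λ² - 21 - 21 = 2304 - 42 ≡ 36; y = λ·(21 - 36) - 52 ≡ 23. → (36, 23)
add Q: (36, 23) + (14, 5). λ = (5 - 23)/(14 - 36) ≡ 35/31 mod 53. 31⁻¹ ≡ 12 (mod 53) since 31·12 = 372 ≡ 1, so λ ≡ 49.
  x = λ² - 36 - 14 = 2401 - 50 ≡ 19; y = λ·(36 - 19) - 23 ≡ 15. → (19, 15)

(19, 15)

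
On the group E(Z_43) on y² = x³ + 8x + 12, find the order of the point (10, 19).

2P: tangent at (10, 19): λ = (3·10² + 8)/(2·19) ≡ 7/38. 38⁻¹ ≡ 17 (mod 43), so λ ≡ 7·17 ≡ 33.
  x = λ² - 10 - 10 = 1089 - 20 ≡ 37; y = λ·(10 - 37) - 19 ≡ 36. → (37, 36)
3P: (37, 36) + (10, 19). λ = (19 - 36)/(10 - 37) ≡ 26/16 mod 43. 16⁻¹ ≡ 35 (mod 43) since 16·35 = 560 ≡ 1, so λ ≡ 7.
  x = λ² - 37 - 10 = 49 - 47 ≡ 2; y = λ·(37 - 2) - 36 ≡ 37. → (2, 37)
4P: (2, 37) + (10, 19). λ = (19 - 37)/(10 - 2) ≡ 25/8 mod 43. 8⁻¹ ≡ 27 (mod 43), so λ ≡ 30.
  x = λ² - 2 - 10 = 900 - 12 ≡ 28; y = λ·(2 - 28) - 37 ≡ 0. → (28, 0)
5P: (28, 0) + (10, 19). λ = (19 - 0)/(10 - 28) ≡ 19/25 mod 43. 25⁻¹ ≡ 31 (mod 43), so λ ≡ 30.
  x = λ² - 28 - 10 = 900 - 38 ≡ 2; y = λ·(28 - 2) - 0 ≡ 6. → (2, 6)
6P: (2, 6) + (10, 19). λ = (19 - 6)/(10 - 2) ≡ 13/8 mod 43. 8⁻¹ ≡ 27 (mod 43), so λ ≡ 7.
  x = λ² - 2 - 10 = 49 - 12 ≡ 37; y = λ·(2 - 37) - 6 ≡ 7. → (37, 7)
7P: (37, 7) + (10, 19). λ = (19 - 7)/(10 - 37) ≡ 12/16 mod 43. 16⁻¹ ≡ 35 (mod 43), so λ ≡ 33.
  x = λ² - 37 - 10 = 1089 - 47 ≡ 10; y = λ·(37 - 10) - 7 ≡ 24. → (10, 24)
8P: (10, 24) + (10, 19): same x and y₁ ≡ -y₂, so the sum is O.
8P = O, so the order is 8.

8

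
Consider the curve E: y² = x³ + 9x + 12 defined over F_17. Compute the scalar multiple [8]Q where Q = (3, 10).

Double-and-add on 8 = (1000)₂. Start with Q = (3, 10) for the leading 1-bit.
double: tangent at (3, 10): λ = (3·3² + 9)/(2·10) ≡ 2/3. 3⁻¹ ≡ 6 (mod 17), so λ ≡ 2·6 ≡ 12.
  x = λ² - 3 - 3 = 144 - 6 ≡ 2; y = λ·(3 - 2) - 10 ≡ 2. → (2, 2)
double: tangent at (2, 2): λ = (3·2² + 9)/(2·2) ≡ 4/4. 4⁻¹ ≡ 13 (mod 17), so λ ≡ 4·13 ≡ 1.
  x = λ² - 2 - 2 = 1 - 4 ≡ 14; y = λ·(2 - 14) - 2 ≡ 3. → (14, 3)
double: tangent at (14, 3): λ = (3·14² + 9)/(2·3) ≡ 2/6. 6⁻¹ ≡ 3 (mod 17), so λ ≡ 2·3 ≡ 6.
  x = λ² - 14 - 14 = 36 - 28 ≡ 8; y = λ·(14 - 8) - 3 ≡ 16. → (8, 16)

(8, 16)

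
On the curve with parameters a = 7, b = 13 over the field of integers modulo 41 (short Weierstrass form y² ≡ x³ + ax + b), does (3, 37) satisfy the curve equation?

y² = 37² ≡ 16; x³ + 7x + 13 = 61 ≡ 20 (mod 41). 16 ≠ 20.

no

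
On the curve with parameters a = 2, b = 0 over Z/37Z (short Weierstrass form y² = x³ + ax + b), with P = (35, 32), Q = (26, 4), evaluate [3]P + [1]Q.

(17, 27)

First 3P:
Repeated addition: build up to 3P.
2P: tangent at (35, 32): λ = (3·35² + 2)/(2·32) ≡ 14/27. 27⁻¹ ≡ 11 (mod 37) since 27·11 = 297 ≡ 1, so λ ≡ 14·11 ≡ 6.
  x = λ² - 35 - 35 = 36 - 70 ≡ 3; y = λ·(35 - 3) - 32 ≡ 12. → (3, 12)
3P: (3, 12) + (35, 32). λ = (32 - 12)/(35 - 3) ≡ 20/32 mod 37. 32⁻¹ ≡ 22 (mod 37), so λ ≡ 33.
  x = λ² - 3 - 35 = 1089 - 38 ≡ 15; y = λ·(3 - 15) - 12 ≡ 36. → (15, 36)
3P = (15, 36).
Finally 3P + Q:
(15, 36) + (26, 4). λ = (4 - 36)/(26 - 15) ≡ 5/11 mod 37. 11⁻¹ ≡ 27 (mod 37), so λ ≡ 24.
  x = λ² - 15 - 26 = 576 - 41 ≡ 17; y = λ·(15 - 17) - 36 ≡ 27. → (17, 27)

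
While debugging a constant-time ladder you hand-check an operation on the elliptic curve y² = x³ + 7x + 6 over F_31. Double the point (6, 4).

tangent at (6, 4): λ = (3·6² + 7)/(2·4) ≡ 22/8. 8⁻¹ ≡ 4 (mod 31) since 8·4 = 32 ≡ 1, so λ ≡ 22·4 ≡ 26.
  x = λ² - 6 - 6 = 676 - 12 ≡ 13; y = λ·(6 - 13) - 4 ≡ 0. → (13, 0)

(13, 0)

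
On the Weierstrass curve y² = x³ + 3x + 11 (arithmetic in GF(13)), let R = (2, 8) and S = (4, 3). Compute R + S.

(2, 8) + (4, 3). λ = (3 - 8)/(4 - 2) ≡ 8/2 mod 13. 2⁻¹ ≡ 7 (mod 13), so λ ≡ 4.
  x = λ² - 2 - 4 = 16 - 6 ≡ 10; y = λ·(2 - 10) - 8 ≡ 12. → (10, 12)

(10, 12)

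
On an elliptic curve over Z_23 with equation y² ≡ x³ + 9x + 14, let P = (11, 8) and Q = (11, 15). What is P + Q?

O

The two points share x = 11 and their y-coordinates satisfy 8 + 15 ≡ 0 (mod 23), so they are inverses. Their sum is O.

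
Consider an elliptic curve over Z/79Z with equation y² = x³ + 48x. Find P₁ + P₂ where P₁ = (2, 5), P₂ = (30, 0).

(2, 5) + (30, 0). λ = (0 - 5)/(30 - 2) ≡ 74/28 mod 79. 28⁻¹ ≡ 48 (mod 79) since 28·48 = 1344 ≡ 1, so λ ≡ 76.
  x = λ² - 2 - 30 = 5776 - 32 ≡ 56; y = λ·(2 - 56) - 5 ≡ 78. → (56, 78)

(56, 78)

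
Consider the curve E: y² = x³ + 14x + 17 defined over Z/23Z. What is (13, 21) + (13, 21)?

tangent at (13, 21): λ = (3·13² + 14)/(2·21) ≡ 15/19. 19⁻¹ ≡ 17 (mod 23) since 19·17 = 323 ≡ 1, so λ ≡ 15·17 ≡ 2.
  x = λ² - 13 - 13 = 4 - 26 ≡ 1; y = λ·(13 - 1) - 21 ≡ 3. → (1, 3)

(1, 3)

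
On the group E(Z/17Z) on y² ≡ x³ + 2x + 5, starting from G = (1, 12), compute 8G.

Repeated addition: build up to 8G.
2G: tangent at (1, 12): λ = (3·1² + 2)/(2·12) ≡ 5/7. 7⁻¹ ≡ 5 (mod 17), so λ ≡ 5·5 ≡ 8.
  x = λ² - 1 - 1 = 64 - 2 ≡ 11; y = λ·(1 - 11) - 12 ≡ 10. → (11, 10)
3G: (11, 10) + (1, 12). λ = (12 - 10)/(1 - 11) ≡ 2/7 mod 17. 7⁻¹ ≡ 5 (mod 17) since 7·5 = 35 ≡ 1, so λ ≡ 10.
  x = λ² - 11 - 1 = 100 - 12 ≡ 3; y = λ·(11 - 3) - 10 ≡ 2. → (3, 2)
4G: (3, 2) + (1, 12). λ = (12 - 2)/(1 - 3) ≡ 10/15 mod 17. 15⁻¹ ≡ 8 (mod 17), so λ ≡ 12.
  x = λ² - 3 - 1 = 144 - 4 ≡ 4; y = λ·(3 - 4) - 2 ≡ 3. → (4, 3)
5G: (4, 3) + (1, 12). λ = (12 - 3)/(1 - 4) ≡ 9/14 mod 17. 14⁻¹ ≡ 11 (mod 17), so λ ≡ 14.
  x = λ² - 4 - 1 = 196 - 5 ≡ 4; y = λ·(4 - 4) - 3 ≡ 14. → (4, 14)
6G: (4, 14) + (1, 12). λ = (12 - 14)/(1 - 4) ≡ 15/14 mod 17. 14⁻¹ ≡ 11 (mod 17), so λ ≡ 12.
  x = λ² - 4 - 1 = 144 - 5 ≡ 3; y = λ·(4 - 3) - 14 ≡ 15. → (3, 15)
7G: (3, 15) + (1, 12). λ = (12 - 15)/(1 - 3) ≡ 14/15 mod 17. 15⁻¹ ≡ 8 (mod 17), so λ ≡ 10.
  x = λ² - 3 - 1 = 100 - 4 ≡ 11; y = λ·(3 - 11) - 15 ≡ 7. → (11, 7)
8G: (11, 7) + (1, 12). λ = (12 - 7)/(1 - 11) ≡ 5/7 mod 17. 7⁻¹ ≡ 5 (mod 17), so λ ≡ 8.
  x = λ² - 11 - 1 = 64 - 12 ≡ 1; y = λ·(11 - 1) - 7 ≡ 5. → (1, 5)

(1, 5)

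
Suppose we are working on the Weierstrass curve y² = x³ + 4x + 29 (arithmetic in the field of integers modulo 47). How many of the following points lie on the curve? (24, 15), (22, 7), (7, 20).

(24, 15): 15² ≡ 37, rhs ≡ 37 → on.
(22, 7): 7² ≡ 2, rhs ≡ 2 → on.
(7, 20): 20² ≡ 24, rhs ≡ 24 → on.

3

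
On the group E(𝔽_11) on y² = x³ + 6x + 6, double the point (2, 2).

(8, 4)

tangent at (2, 2): λ = (3·2² + 6)/(2·2) ≡ 7/4. 4⁻¹ ≡ 3 (mod 11), so λ ≡ 7·3 ≡ 10.
  x = λ² - 2 - 2 = 100 - 4 ≡ 8; y = λ·(2 - 8) - 2 ≡ 4. → (8, 4)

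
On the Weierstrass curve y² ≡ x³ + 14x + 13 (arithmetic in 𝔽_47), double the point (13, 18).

(39, 0)

tangent at (13, 18): λ = (3·13² + 14)/(2·18) ≡ 4/36. 36⁻¹ ≡ 17 (mod 47), so λ ≡ 4·17 ≡ 21.
  x = λ² - 13 - 13 = 441 - 26 ≡ 39; y = λ·(13 - 39) - 18 ≡ 0. → (39, 0)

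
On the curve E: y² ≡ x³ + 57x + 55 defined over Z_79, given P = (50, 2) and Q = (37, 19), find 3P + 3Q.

(69, 67)

First 3P:
Repeated addition: build up to 3P.
2P: tangent at (50, 2): λ = (3·50² + 57)/(2·2) ≡ 52/4. 4⁻¹ ≡ 20 (mod 79), so λ ≡ 52·20 ≡ 13.
  x = λ² - 50 - 50 = 169 - 100 ≡ 69; y = λ·(50 - 69) - 2 ≡ 67. → (69, 67)
3P: (69, 67) + (50, 2). λ = (2 - 67)/(50 - 69) ≡ 14/60 mod 79. 60⁻¹ ≡ 54 (mod 79), so λ ≡ 45.
  x = λ² - 69 - 50 = 2025 - 119 ≡ 10; y = λ·(69 - 10) - 67 ≡ 60. → (10, 60)
3P = (10, 60).
Next 3Q:
Repeated addition: build up to 3Q.
2Q: tangent at (37, 19): λ = (3·37² + 57)/(2·19) ≡ 56/38. 38⁻¹ ≡ 52 (mod 79) since 38·52 = 1976 ≡ 1, so λ ≡ 56·52 ≡ 68.
  x = λ² - 37 - 37 = 4624 - 74 ≡ 47; y = λ·(37 - 47) - 19 ≡ 12. → (47, 12)
3Q: (47, 12) + (37, 19). λ = (19 - 12)/(37 - 47) ≡ 7/69 mod 79. 69⁻¹ ≡ 71 (mod 79), so λ ≡ 23.
  x = λ² - 47 - 37 = 529 - 84 ≡ 50; y = λ·(47 - 50) - 12 ≡ 77. → (50, 77)
3Q = (50, 77).
Finally 3P + 3Q:
(10, 60) + (50, 77). λ = (77 - 60)/(50 - 10) ≡ 17/40 mod 79. 40⁻¹ ≡ 2 (mod 79) since 40·2 = 80 ≡ 1, so λ ≡ 34.
  x = λ² - 10 - 50 = 1156 - 60 ≡ 69; y = λ·(10 - 69) - 60 ≡ 67. → (69, 67)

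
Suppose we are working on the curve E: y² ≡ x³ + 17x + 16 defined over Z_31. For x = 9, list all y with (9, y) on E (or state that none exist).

none

x³ + 17x + 16 = 898 ≡ 30 (mod 31).
30 is a non-residue mod 31; no y exists.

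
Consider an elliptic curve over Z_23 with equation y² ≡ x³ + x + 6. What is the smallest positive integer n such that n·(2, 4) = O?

2P: tangent at (2, 4): λ = (3·2² + 1)/(2·4) ≡ 13/8. 8⁻¹ ≡ 3 (mod 23) since 8·3 = 24 ≡ 1, so λ ≡ 13·3 ≡ 16.
  x = λ² - 2 - 2 = 256 - 4 ≡ 22; y = λ·(2 - 22) - 4 ≡ 21. → (22, 21)
3P: (22, 21) + (2, 4). λ = (4 - 21)/(2 - 22) ≡ 6/3 mod 23. 3⁻¹ ≡ 8 (mod 23) since 3·8 = 24 ≡ 1, so λ ≡ 2.
  x = λ² - 22 - 2 = 4 - 24 ≡ 3; y = λ·(22 - 3) - 21 ≡ 17. → (3, 17)
4P: (3, 17) + (2, 4). λ = (4 - 17)/(2 - 3) ≡ 10/22 mod 23. 22⁻¹ ≡ 22 (mod 23) since 22·22 = 484 ≡ 1, so λ ≡ 13.
  x = λ² - 3 - 2 = 169 - 5 ≡ 3; y = λ·(3 - 3) - 17 ≡ 6. → (3, 6)
5P: (3, 6) + (2, 4). λ = (4 - 6)/(2 - 3) ≡ 21/22 mod 23. 22⁻¹ ≡ 22 (mod 23), so λ ≡ 2.
  x = λ² - 3 - 2 = 4 - 5 ≡ 22; y = λ·(3 - 22) - 6 ≡ 2. → (22, 2)
6P: (22, 2) + (2, 4). λ = (4 - 2)/(2 - 22) ≡ 2/3 mod 23. 3⁻¹ ≡ 8 (mod 23), so λ ≡ 16.
  x = λ² - 22 - 2 = 256 - 24 ≡ 2; y = λ·(22 - 2) - 2 ≡ 19. → (2, 19)
7P: (2, 19) + (2, 4): same x and y₁ ≡ -y₂, so the sum is O.
7P = O, so the order is 7.

7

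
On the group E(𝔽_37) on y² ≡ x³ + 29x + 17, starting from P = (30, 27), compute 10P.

Double-and-add on 10 = (1010)₂. Start with P = (30, 27) for the leading 1-bit.
double: tangent at (30, 27): λ = (3·30² + 29)/(2·27) ≡ 28/17. 17⁻¹ ≡ 24 (mod 37) since 17·24 = 408 ≡ 1, so λ ≡ 28·24 ≡ 6.
  x = λ² - 30 - 30 = 36 - 60 ≡ 13; y = λ·(30 - 13) - 27 ≡ 1. → (13, 1)
double: tangent at (13, 1): λ = (3·13² + 29)/(2·1) ≡ 18/2. 2⁻¹ ≡ 19 (mod 37) since 2·19 = 38 ≡ 1, so λ ≡ 18·19 ≡ 9.
  x = λ² - 13 - 13 = 81 - 26 ≡ 18; y = λ·(13 - 18) - 1 ≡ 28. → (18, 28)
add P: (18, 28) + (30, 27). λ = (27 - 28)/(30 - 18) ≡ 36/12 mod 37. 12⁻¹ ≡ 34 (mod 37), so λ ≡ 3.
  x = λ² - 18 - 30 = 9 - 48 ≡ 35; y = λ·(18 - 35) - 28 ≡ 32. → (35, 32)
double: tangent at (35, 32): λ = (3·35² + 29)/(2·32) ≡ 4/27. 27⁻¹ ≡ 11 (mod 37), so λ ≡ 4·11 ≡ 7.
  x = λ² - 35 - 35 = 49 - 70 ≡ 16; y = λ·(35 - 16) - 32 ≡ 27. → (16, 27)

(16, 27)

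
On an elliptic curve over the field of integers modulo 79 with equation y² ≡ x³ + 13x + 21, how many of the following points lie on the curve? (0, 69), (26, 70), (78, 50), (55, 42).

(0, 69): 69² ≡ 21, rhs ≡ 21 → on.
(26, 70): 70² ≡ 2, rhs ≡ 2 → on.
(78, 50): 50² ≡ 51, rhs ≡ 7 → off.
(55, 42): 42² ≡ 26, rhs ≡ 26 → on.

3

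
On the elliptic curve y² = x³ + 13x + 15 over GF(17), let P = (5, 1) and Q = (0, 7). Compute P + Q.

(5, 1) + (0, 7). λ = (7 - 1)/(0 - 5) ≡ 6/12 mod 17. 12⁻¹ ≡ 10 (mod 17) since 12·10 = 120 ≡ 1, so λ ≡ 9.
  x = λ² - 5 - 0 = 81 - 5 ≡ 8; y = λ·(5 - 8) - 1 ≡ 6. → (8, 6)

(8, 6)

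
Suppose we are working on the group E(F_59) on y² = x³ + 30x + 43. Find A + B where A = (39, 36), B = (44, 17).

(40, 15)

(39, 36) + (44, 17). λ = (17 - 36)/(44 - 39) ≡ 40/5 mod 59. 5⁻¹ ≡ 12 (mod 59) since 5·12 = 60 ≡ 1, so λ ≡ 8.
  x = λ² - 39 - 44 = 64 - 83 ≡ 40; y = λ·(39 - 40) - 36 ≡ 15. → (40, 15)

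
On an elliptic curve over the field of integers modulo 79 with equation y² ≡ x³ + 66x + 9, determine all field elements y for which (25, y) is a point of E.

x³ + 66x + 9 = 17284 ≡ 62 (mod 79).
Square roots of 62 mod 79: 33 and 46 (since 33² = 1089 ≡ 62).

33, 46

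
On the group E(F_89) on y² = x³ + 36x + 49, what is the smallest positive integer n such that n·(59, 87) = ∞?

2P: tangent at (59, 87): λ = (3·59² + 36)/(2·87) ≡ 66/85. 85⁻¹ ≡ 22 (mod 89), so λ ≡ 66·22 ≡ 28.
  x = λ² - 59 - 59 = 784 - 118 ≡ 43; y = λ·(59 - 43) - 87 ≡ 5. → (43, 5)
3P: (43, 5) + (59, 87). λ = (87 - 5)/(59 - 43) ≡ 82/16 mod 89. 16⁻¹ ≡ 39 (mod 89), so λ ≡ 83.
  x = λ² - 43 - 59 = 6889 - 102 ≡ 23; y = λ·(43 - 23) - 5 ≡ 53. → (23, 53)
4P: (23, 53) + (59, 87). λ = (87 - 53)/(59 - 23) ≡ 34/36 mod 89. 36⁻¹ ≡ 47 (mod 89) since 36·47 = 1692 ≡ 1, so λ ≡ 85.
  x = λ² - 23 - 59 = 7225 - 82 ≡ 23; y = λ·(23 - 23) - 53 ≡ 36. → (23, 36)
5P: (23, 36) + (59, 87). λ = (87 - 36)/(59 - 23) ≡ 51/36 mod 89. 36⁻¹ ≡ 47 (mod 89) since 36·47 = 1692 ≡ 1, so λ ≡ 83.
  x = λ² - 23 - 59 = 6889 - 82 ≡ 43; y = λ·(23 - 43) - 36 ≡ 84. → (43, 84)
6P: (43, 84) + (59, 87). λ = (87 - 84)/(59 - 43) ≡ 3/16 mod 89. 16⁻¹ ≡ 39 (mod 89) since 16·39 = 624 ≡ 1, so λ ≡ 28.
  x = λ² - 43 - 59 = 784 - 102 ≡ 59; y = λ·(43 - 59) - 84 ≡ 2. → (59, 2)
7P: (59, 2) + (59, 87): same x and y₁ ≡ -y₂, so the sum is ∞.
7P = ∞, so the order is 7.

7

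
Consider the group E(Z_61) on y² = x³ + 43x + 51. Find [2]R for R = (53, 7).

(41, 55)

tangent at (53, 7): λ = (3·53² + 43)/(2·7) ≡ 52/14. 14⁻¹ ≡ 48 (mod 61) since 14·48 = 672 ≡ 1, so λ ≡ 52·48 ≡ 56.
  x = λ² - 53 - 53 = 3136 - 106 ≡ 41; y = λ·(53 - 41) - 7 ≡ 55. → (41, 55)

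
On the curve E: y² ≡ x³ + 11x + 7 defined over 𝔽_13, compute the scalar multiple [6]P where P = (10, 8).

(6, 4)

Double-and-add on 6 = (110)₂. Start with P = (10, 8) for the leading 1-bit.
double: tangent at (10, 8): λ = (3·10² + 11)/(2·8) ≡ 12/3. 3⁻¹ ≡ 9 (mod 13), so λ ≡ 12·9 ≡ 4.
  x = λ² - 10 - 10 = 16 - 20 ≡ 9; y = λ·(10 - 9) - 8 ≡ 9. → (9, 9)
add P: (9, 9) + (10, 8). λ = (8 - 9)/(10 - 9) ≡ 12/1 mod 13. 1⁻¹ ≡ 1 (mod 13), so λ ≡ 12.
  x = λ² - 9 - 10 = 144 - 19 ≡ 8; y = λ·(9 - 8) - 9 ≡ 3. → (8, 3)
double: tangent at (8, 3): λ = (3·8² + 11)/(2·3) ≡ 8/6. 6⁻¹ ≡ 11 (mod 13) since 6·11 = 66 ≡ 1, so λ ≡ 8·11 ≡ 10.
  x = λ² - 8 - 8 = 100 - 16 ≡ 6; y = λ·(8 - 6) - 3 ≡ 4. → (6, 4)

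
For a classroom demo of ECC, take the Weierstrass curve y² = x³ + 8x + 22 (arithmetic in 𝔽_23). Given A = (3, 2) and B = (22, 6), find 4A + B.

First 4A:
Repeated addition: build up to 4A.
2A: tangent at (3, 2): λ = (3·3² + 8)/(2·2) ≡ 12/4. 4⁻¹ ≡ 6 (mod 23) since 4·6 = 24 ≡ 1, so λ ≡ 12·6 ≡ 3.
  x = λ² - 3 - 3 = 9 - 6 ≡ 3; y = λ·(3 - 3) - 2 ≡ 21. → (3, 21)
3A: (3, 21) + (3, 2): same x and y₁ ≡ -y₂, so the sum is O.
4A: O + (3, 2) = (3, 2) (identity).
4A = (3, 2).
Finally 4A + B:
(3, 2) + (22, 6). λ = (6 - 2)/(22 - 3) ≡ 4/19 mod 23. 19⁻¹ ≡ 17 (mod 23) since 19·17 = 323 ≡ 1, so λ ≡ 22.
  x = λ² - 3 - 22 = 484 - 25 ≡ 22; y = λ·(3 - 22) - 2 ≡ 17. → (22, 17)

(22, 17)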